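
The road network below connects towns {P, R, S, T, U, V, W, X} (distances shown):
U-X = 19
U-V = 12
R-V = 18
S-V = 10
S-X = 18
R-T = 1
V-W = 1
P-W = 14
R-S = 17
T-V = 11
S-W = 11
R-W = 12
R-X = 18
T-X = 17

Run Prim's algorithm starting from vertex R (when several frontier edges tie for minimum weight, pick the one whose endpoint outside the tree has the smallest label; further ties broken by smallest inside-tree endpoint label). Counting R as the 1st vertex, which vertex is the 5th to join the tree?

S

Prim's algorithm from R:
Step 1: cheapest edge leaving the tree is R-T (1); add T.
Step 2: cheapest edge leaving the tree is T-V (11); add V.
Step 3: cheapest edge leaving the tree is V-W (1); add W.
Step 4: cheapest edge leaving the tree is S-V (10); add S.
Step 5: cheapest edge leaving the tree is U-V (12); add U.
Step 6: cheapest edge leaving the tree is P-W (14); add P.
Step 7: cheapest edge leaving the tree is T-X (17); add X.
Vertex order: R, T, V, W, S, U, P, X. The 5th vertex is S.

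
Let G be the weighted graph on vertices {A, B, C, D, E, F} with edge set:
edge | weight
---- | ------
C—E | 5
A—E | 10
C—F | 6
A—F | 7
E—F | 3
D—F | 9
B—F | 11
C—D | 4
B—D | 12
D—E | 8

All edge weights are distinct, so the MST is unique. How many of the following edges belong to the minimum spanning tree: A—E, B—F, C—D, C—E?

Sort edges by weight, then run Kruskal:
E—F (3): add — endpoints in different components.
C—D (4): add — endpoints in different components.
C—E (5): add — endpoints in different components.
C—F (6): skip — C and F already connected.
A—F (7): add — endpoints in different components.
D—E (8): skip — D and E already connected.
D—F (9): skip — D and F already connected.
A—E (10): skip — A and E already connected.
B—F (11): add — endpoints in different components.
MST edge set: {E—F, C—D, C—E, A—F, B—F}.
Of the listed edges, {B—F, C—D, C—E} are in the MST → 3.

3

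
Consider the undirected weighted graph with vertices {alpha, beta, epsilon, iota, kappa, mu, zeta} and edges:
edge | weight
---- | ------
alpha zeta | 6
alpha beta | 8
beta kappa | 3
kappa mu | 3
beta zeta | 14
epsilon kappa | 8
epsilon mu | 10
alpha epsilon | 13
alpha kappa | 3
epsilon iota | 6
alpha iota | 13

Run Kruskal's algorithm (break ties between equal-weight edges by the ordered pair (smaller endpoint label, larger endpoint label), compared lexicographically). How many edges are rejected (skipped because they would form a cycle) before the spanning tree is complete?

Sort edges by weight, then run Kruskal:
alpha kappa (3): add. Components now {epsilon} {mu} {alpha,kappa} {beta} {iota} {zeta}
beta kappa (3): add. Components now {epsilon} {mu} {alpha,beta,kappa} {iota} {zeta}
kappa mu (3): add. Components now {epsilon} {alpha,beta,kappa,mu} {iota} {zeta}
alpha zeta (6): add. Components now {epsilon} {alpha,beta,kappa,mu,zeta} {iota}
epsilon iota (6): add. Components now {epsilon,iota} {alpha,beta,kappa,mu,zeta}
alpha beta (8): skip — beta and alpha already connected.
epsilon kappa (8): add. Components now {alpha,beta,epsilon,iota,kappa,mu,zeta}
Edges rejected before the tree was complete: 1.

1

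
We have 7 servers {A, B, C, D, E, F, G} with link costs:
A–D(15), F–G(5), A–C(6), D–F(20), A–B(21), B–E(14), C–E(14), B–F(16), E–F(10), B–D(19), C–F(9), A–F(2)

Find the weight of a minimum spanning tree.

Sort edges by weight, then run Kruskal:
A–F (2): add — endpoints in different components.
F–G (5): add — endpoints in different components.
A–C (6): add — endpoints in different components.
C–F (9): skip — C and F already connected.
E–F (10): add — endpoints in different components.
B–E (14): add — endpoints in different components.
C–E (14): skip — C and E already connected.
A–D (15): add — endpoints in different components.
MST edges: A–F, F–G, A–C, E–F, B–E, A–D; total weight 2+5+6+10+14+15 = 52.

52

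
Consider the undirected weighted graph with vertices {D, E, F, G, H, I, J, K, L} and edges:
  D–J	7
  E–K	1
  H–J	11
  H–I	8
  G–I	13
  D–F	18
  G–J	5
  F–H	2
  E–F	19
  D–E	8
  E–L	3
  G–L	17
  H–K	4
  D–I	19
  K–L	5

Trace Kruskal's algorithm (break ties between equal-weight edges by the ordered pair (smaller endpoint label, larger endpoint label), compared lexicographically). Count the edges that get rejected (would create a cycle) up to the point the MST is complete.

1

Kruskal: consider edges lightest-first.
E–K (1): add — endpoints in different components.
F–H (2): add — endpoints in different components.
E–L (3): add — endpoints in different components.
H–K (4): add — endpoints in different components.
G–J (5): add — endpoints in different components.
K–L (5): skip — K and L already connected.
D–J (7): add — endpoints in different components.
D–E (8): add — endpoints in different components.
H–I (8): add — endpoints in different components.
Edges rejected before the tree was complete: 1.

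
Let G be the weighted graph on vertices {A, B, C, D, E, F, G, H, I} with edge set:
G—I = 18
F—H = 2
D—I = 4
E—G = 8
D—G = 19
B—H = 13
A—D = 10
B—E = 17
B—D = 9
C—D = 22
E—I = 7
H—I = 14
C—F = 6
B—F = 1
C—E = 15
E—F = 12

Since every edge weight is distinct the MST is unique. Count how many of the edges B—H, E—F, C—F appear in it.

Kruskal's algorithm — process edges by increasing weight (ties by edge label):
B—F (1): add — endpoints in different components.
F—H (2): add — endpoints in different components.
D—I (4): add — endpoints in different components.
C—F (6): add — endpoints in different components.
E—I (7): add — endpoints in different components.
E—G (8): add — endpoints in different components.
B—D (9): add — endpoints in different components.
A—D (10): add — endpoints in different components.
MST edge set: {B—F, F—H, D—I, C—F, E—I, E—G, B—D, A—D}.
Of the listed edges, {C—F} are in the MST → 1.

1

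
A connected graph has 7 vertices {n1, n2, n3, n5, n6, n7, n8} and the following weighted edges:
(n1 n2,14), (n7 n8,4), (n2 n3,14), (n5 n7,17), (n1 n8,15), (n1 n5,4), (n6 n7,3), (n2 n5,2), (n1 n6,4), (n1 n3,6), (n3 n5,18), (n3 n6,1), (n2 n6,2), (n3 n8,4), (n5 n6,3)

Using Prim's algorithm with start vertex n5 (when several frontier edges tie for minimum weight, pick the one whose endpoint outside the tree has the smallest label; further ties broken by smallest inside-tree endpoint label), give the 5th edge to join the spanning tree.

Grow the tree from n5 using Prim:
Step 1: cheapest edge leaving the tree is n2 n5 (2); add n2.
Step 2: cheapest edge leaving the tree is n2 n6 (2); add n6.
Step 3: cheapest edge leaving the tree is n3 n6 (1); add n3.
Step 4: cheapest edge leaving the tree is n6 n7 (3); add n7.
Step 5: cheapest edge leaving the tree is n1 n5 (4); add n1.
Step 6: cheapest edge leaving the tree is n3 n8 (4); add n8.
The 5th edge added is n1 n5.

n1-n5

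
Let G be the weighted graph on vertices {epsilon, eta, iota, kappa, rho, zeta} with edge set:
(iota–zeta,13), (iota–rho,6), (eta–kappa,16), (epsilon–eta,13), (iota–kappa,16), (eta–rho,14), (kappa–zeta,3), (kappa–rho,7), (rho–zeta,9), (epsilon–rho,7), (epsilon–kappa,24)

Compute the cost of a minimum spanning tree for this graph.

Prim's algorithm from rho:
Step 1: frontier [iota–rho 6, epsilon–rho 7, kappa–rho 7, rho–zeta 9, eta–rho 14] → take iota–rho (6); add iota.
Step 2: frontier [iota–zeta 13, iota–kappa 16, epsilon–rho 7, kappa–rho 7, rho–zeta 9, eta–rho 14] → take epsilon–rho (7); add epsilon.
Step 3: frontier [epsilon–eta 13, epsilon–kappa 24, iota–zeta 13, iota–kappa 16, kappa–rho 7, rho–zeta 9, eta–rho 14] → take kappa–rho (7); add kappa.
Step 4: frontier [epsilon–eta 13, iota–zeta 13, kappa–zeta 3, eta–kappa 16, rho–zeta 9, eta–rho 14] → take kappa–zeta (3); add zeta.
Step 5: frontier [epsilon–eta 13, eta–kappa 16, eta–rho 14] → take epsilon–eta (13); add eta.
MST edges: iota–rho, epsilon–rho, kappa–rho, kappa–zeta, epsilon–eta; total weight 6+7+7+3+13 = 36.

36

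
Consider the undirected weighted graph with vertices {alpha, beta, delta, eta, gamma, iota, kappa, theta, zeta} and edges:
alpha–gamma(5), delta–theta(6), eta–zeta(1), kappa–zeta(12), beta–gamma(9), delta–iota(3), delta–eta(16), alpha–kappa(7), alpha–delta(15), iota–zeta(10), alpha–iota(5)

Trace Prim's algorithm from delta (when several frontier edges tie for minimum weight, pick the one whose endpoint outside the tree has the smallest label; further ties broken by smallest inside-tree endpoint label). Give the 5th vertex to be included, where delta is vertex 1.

theta

Prim, starting at delta.
Step 1: cheapest edge leaving the tree is delta–iota (3); add iota.
Step 2: cheapest edge leaving the tree is alpha–iota (5); add alpha.
Step 3: cheapest edge leaving the tree is alpha–gamma (5); add gamma.
Step 4: cheapest edge leaving the tree is delta–theta (6); add theta.
Step 5: cheapest edge leaving the tree is alpha–kappa (7); add kappa.
Step 6: cheapest edge leaving the tree is beta–gamma (9); add beta.
Step 7: cheapest edge leaving the tree is iota–zeta (10); add zeta.
Step 8: cheapest edge leaving the tree is eta–zeta (1); add eta.
Vertex order: delta, iota, alpha, gamma, theta, kappa, beta, zeta, eta. The 5th vertex is theta.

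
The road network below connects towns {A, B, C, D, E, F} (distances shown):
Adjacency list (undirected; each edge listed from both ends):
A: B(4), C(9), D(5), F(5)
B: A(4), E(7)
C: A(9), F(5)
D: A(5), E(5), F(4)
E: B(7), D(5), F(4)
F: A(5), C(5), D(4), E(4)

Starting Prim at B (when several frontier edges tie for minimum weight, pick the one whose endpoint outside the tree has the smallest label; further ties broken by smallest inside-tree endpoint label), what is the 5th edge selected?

Prim's algorithm from B:
Step 1: frontier [A B 4, B E 7] → take A B (4); add A.
Step 2: frontier [A D 5, A F 5, A C 9, B E 7] → take A D (5); add D.
Step 3: frontier [A F 5, A C 9, B E 7, D F 4, D E 5] → take D F (4); add F.
Step 4: frontier [A C 9, B E 7, D E 5, E F 4, C F 5] → take E F (4); add E.
Step 5: frontier [A C 9, C F 5] → take C F (5); add C.
The 5th edge added is C F.

C-F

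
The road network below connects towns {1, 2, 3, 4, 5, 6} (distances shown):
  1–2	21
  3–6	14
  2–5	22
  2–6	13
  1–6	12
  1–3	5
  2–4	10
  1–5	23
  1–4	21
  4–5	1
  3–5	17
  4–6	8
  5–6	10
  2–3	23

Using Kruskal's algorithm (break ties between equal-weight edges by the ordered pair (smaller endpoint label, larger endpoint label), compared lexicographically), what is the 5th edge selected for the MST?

Kruskal's algorithm — process edges by increasing weight (ties by edge label):
4–5 (1): add — endpoints in different components.
1–3 (5): add — endpoints in different components.
4–6 (8): add — endpoints in different components.
2–4 (10): add — endpoints in different components.
5–6 (10): skip — 5 and 6 already connected.
1–6 (12): add — endpoints in different components.
The 5th edge added is 1–6.

1-6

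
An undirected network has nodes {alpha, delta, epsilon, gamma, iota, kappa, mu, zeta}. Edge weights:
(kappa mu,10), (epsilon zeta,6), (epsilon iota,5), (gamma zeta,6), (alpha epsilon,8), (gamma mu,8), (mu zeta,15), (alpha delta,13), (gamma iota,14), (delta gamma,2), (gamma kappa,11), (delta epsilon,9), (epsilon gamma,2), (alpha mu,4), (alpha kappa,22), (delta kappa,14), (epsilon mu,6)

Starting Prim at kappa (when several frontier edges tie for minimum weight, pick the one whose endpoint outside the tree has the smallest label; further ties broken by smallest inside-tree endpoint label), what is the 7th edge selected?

epsilon-zeta

Prim's algorithm from kappa:
Step 1: cheapest edge leaving the tree is kappa mu (10); add mu.
Step 2: cheapest edge leaving the tree is alpha mu (4); add alpha.
Step 3: cheapest edge leaving the tree is epsilon mu (6); add epsilon.
Step 4: cheapest edge leaving the tree is epsilon gamma (2); add gamma.
Step 5: cheapest edge leaving the tree is delta gamma (2); add delta.
Step 6: cheapest edge leaving the tree is epsilon iota (5); add iota.
Step 7: cheapest edge leaving the tree is epsilon zeta (6); add zeta.
The 7th edge added is epsilon zeta.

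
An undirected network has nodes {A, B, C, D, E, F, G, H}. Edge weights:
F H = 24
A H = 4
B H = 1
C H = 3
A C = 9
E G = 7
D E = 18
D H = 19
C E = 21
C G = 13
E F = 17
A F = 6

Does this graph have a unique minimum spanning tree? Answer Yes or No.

Yes

Kruskal: consider edges lightest-first.
B H (1): add — endpoints in different components.
C H (3): add — endpoints in different components.
A H (4): add — endpoints in different components.
A F (6): add — endpoints in different components.
E G (7): add — endpoints in different components.
A C (9): skip — A and C already connected.
C G (13): add — endpoints in different components.
E F (17): skip — E and F already connected.
D E (18): add — endpoints in different components.
Every non-tree edge has weight strictly greater than the heaviest edge on the tree path between its endpoints, so the MST is unique.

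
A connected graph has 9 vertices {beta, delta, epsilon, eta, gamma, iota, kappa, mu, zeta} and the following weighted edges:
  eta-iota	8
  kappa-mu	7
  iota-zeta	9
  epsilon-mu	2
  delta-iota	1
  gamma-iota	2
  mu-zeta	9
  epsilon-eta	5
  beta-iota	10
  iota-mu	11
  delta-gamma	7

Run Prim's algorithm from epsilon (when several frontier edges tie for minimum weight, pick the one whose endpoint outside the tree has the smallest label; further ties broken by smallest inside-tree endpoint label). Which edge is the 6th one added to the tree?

Grow the tree from epsilon using Prim:
Step 1: cheapest edge leaving the tree is epsilon-mu (2); add mu.
Step 2: cheapest edge leaving the tree is epsilon-eta (5); add eta.
Step 3: cheapest edge leaving the tree is kappa-mu (7); add kappa.
Step 4: cheapest edge leaving the tree is eta-iota (8); add iota.
Step 5: cheapest edge leaving the tree is delta-iota (1); add delta.
Step 6: cheapest edge leaving the tree is gamma-iota (2); add gamma.
Step 7: cheapest edge leaving the tree is iota-zeta (9); add zeta.
Step 8: cheapest edge leaving the tree is beta-iota (10); add beta.
The 6th edge added is gamma-iota.

gamma-iota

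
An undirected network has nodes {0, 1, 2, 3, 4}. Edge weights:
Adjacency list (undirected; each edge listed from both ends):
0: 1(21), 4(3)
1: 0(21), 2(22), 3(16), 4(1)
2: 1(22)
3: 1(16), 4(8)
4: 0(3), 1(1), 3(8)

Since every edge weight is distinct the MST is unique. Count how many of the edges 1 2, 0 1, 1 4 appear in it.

2

Kruskal's algorithm — process edges by increasing weight (ties by edge label):
1 4 (1): add. Components now {0} {1,4} {2} {3}
0 4 (3): add. Components now {0,1,4} {2} {3}
3 4 (8): add. Components now {0,1,3,4} {2}
1 3 (16): skip — 1 and 3 already connected.
0 1 (21): skip — 0 and 1 already connected.
1 2 (22): add. Components now {0,1,2,3,4}
MST edge set: {1 4, 0 4, 3 4, 1 2}.
Of the listed edges, {1 2, 1 4} are in the MST → 2.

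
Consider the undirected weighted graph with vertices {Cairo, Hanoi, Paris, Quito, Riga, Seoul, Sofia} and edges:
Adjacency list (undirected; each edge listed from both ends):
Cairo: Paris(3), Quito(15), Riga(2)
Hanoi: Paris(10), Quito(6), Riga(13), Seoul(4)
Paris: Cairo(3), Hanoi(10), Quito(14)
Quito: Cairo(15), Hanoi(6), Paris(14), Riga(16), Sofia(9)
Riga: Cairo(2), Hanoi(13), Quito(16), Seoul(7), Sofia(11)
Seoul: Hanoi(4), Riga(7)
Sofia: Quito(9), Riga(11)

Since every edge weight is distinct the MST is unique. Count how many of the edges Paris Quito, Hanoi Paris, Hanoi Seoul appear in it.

Sort edges by weight, then run Kruskal:
Cairo Riga (2): add — endpoints in different components.
Cairo Paris (3): add — endpoints in different components.
Hanoi Seoul (4): add — endpoints in different components.
Hanoi Quito (6): add — endpoints in different components.
Riga Seoul (7): add — endpoints in different components.
Quito Sofia (9): add — endpoints in different components.
MST edge set: {Cairo Riga, Cairo Paris, Hanoi Seoul, Hanoi Quito, Riga Seoul, Quito Sofia}.
Of the listed edges, {Hanoi Seoul} are in the MST → 1.

1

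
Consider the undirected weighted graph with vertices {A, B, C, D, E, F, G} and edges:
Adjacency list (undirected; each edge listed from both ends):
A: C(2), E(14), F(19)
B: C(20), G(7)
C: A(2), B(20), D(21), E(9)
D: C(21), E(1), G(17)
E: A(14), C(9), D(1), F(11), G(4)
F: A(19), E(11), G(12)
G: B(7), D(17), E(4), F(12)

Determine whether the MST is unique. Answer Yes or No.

Yes

Kruskal: consider edges lightest-first.
D-E (1): add — endpoints in different components.
A-C (2): add — endpoints in different components.
E-G (4): add — endpoints in different components.
B-G (7): add — endpoints in different components.
C-E (9): add — endpoints in different components.
E-F (11): add — endpoints in different components.
Every non-tree edge has weight strictly greater than the heaviest edge on the tree path between its endpoints, so the MST is unique.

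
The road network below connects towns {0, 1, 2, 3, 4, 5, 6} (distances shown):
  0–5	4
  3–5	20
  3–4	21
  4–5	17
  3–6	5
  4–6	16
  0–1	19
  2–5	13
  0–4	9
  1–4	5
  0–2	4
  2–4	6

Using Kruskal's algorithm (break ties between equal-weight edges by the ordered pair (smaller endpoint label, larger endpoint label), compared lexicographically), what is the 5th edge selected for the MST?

Sort edges by weight, then run Kruskal:
0–2 (4): add — endpoints in different components.
0–5 (4): add — endpoints in different components.
1–4 (5): add — endpoints in different components.
3–6 (5): add — endpoints in different components.
2–4 (6): add — endpoints in different components.
0–4 (9): skip — 0 and 4 already connected.
2–5 (13): skip — 2 and 5 already connected.
4–6 (16): add — endpoints in different components.
The 5th edge added is 2–4.

2-4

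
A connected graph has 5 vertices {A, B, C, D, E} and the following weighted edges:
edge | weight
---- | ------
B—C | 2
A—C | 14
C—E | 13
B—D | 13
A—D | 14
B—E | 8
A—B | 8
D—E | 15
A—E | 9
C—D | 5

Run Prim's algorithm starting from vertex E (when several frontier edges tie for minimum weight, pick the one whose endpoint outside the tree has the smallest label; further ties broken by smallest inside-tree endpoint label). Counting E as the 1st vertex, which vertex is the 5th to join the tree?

A

Prim, starting at E.
Step 1: frontier [B—E 8, A—E 9, C—E 13, D—E 15] → take B—E (8); add B.
Step 2: frontier [B—C 2, A—B 8, B—D 13, A—E 9, C—E 13, D—E 15] → take B—C (2); add C.
Step 3: frontier [A—B 8, B—D 13, C—D 5, A—C 14, A—E 9, D—E 15] → take C—D (5); add D.
Step 4: frontier [A—B 8, A—C 14, A—D 14, A—E 9] → take A—B (8); add A.
Vertex order: E, B, C, D, A. The 5th vertex is A.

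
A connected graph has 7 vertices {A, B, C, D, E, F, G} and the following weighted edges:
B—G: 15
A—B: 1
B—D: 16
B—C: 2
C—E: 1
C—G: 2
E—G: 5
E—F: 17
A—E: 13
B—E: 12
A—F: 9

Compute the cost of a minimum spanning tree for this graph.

31

Kruskal: consider edges lightest-first.
A—B (1): add — endpoints in different components.
C—E (1): add — endpoints in different components.
B—C (2): add — endpoints in different components.
C—G (2): add — endpoints in different components.
E—G (5): skip — E and G already connected.
A—F (9): add — endpoints in different components.
B—E (12): skip — B and E already connected.
A—E (13): skip — A and E already connected.
B—G (15): skip — B and G already connected.
B—D (16): add — endpoints in different components.
MST edges: A—B, C—E, B—C, C—G, A—F, B—D; total weight 1+1+2+2+9+16 = 31.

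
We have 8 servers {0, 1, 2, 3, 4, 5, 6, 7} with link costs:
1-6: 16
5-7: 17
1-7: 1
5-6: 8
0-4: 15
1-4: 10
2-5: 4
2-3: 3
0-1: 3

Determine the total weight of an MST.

Grow the tree from 0 using Prim:
Step 1: cheapest edge leaving the tree is 0-1 (3); add 1.
Step 2: cheapest edge leaving the tree is 1-7 (1); add 7.
Step 3: cheapest edge leaving the tree is 1-4 (10); add 4.
Step 4: cheapest edge leaving the tree is 1-6 (16); add 6.
Step 5: cheapest edge leaving the tree is 5-6 (8); add 5.
Step 6: cheapest edge leaving the tree is 2-5 (4); add 2.
Step 7: cheapest edge leaving the tree is 2-3 (3); add 3.
MST edges: 0-1, 1-7, 1-4, 1-6, 5-6, 2-5, 2-3; total weight 3+1+10+16+8+4+3 = 45.

45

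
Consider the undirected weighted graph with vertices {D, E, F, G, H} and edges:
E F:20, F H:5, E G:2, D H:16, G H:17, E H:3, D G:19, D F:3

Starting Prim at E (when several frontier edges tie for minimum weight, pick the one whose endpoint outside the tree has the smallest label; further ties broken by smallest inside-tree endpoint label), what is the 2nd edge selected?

Prim, starting at E.
Step 1: frontier [E G 2, E H 3, E F 20] → take E G (2); add G.
Step 2: frontier [E H 3, E F 20, G H 17, D G 19] → take E H (3); add H.
Step 3: frontier [E F 20, D G 19, F H 5, D H 16] → take F H (5); add F.
Step 4: frontier [D F 3, D G 19, D H 16] → take D F (3); add D.
The 2nd edge added is E H.

E-H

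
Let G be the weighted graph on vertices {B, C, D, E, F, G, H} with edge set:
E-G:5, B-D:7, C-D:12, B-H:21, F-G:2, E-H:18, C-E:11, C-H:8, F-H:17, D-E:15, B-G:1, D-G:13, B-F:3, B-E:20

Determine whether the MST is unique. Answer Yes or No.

Kruskal: consider edges lightest-first.
B-G (1): add — endpoints in different components.
F-G (2): add — endpoints in different components.
B-F (3): skip — B and F already connected.
E-G (5): add — endpoints in different components.
B-D (7): add — endpoints in different components.
C-H (8): add — endpoints in different components.
C-E (11): add — endpoints in different components.
Every non-tree edge has weight strictly greater than the heaviest edge on the tree path between its endpoints, so the MST is unique.

Yes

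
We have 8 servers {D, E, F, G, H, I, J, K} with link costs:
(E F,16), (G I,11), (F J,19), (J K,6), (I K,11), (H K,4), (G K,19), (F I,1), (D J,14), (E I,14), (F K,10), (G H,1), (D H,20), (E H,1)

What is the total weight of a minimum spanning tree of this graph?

37

Prim, starting at I.
Step 1: cheapest edge leaving the tree is F I (1); add F.
Step 2: cheapest edge leaving the tree is F K (10); add K.
Step 3: cheapest edge leaving the tree is H K (4); add H.
Step 4: cheapest edge leaving the tree is E H (1); add E.
Step 5: cheapest edge leaving the tree is G H (1); add G.
Step 6: cheapest edge leaving the tree is J K (6); add J.
Step 7: cheapest edge leaving the tree is D J (14); add D.
MST edges: F I, F K, H K, E H, G H, J K, D J; total weight 1+10+4+1+1+6+14 = 37.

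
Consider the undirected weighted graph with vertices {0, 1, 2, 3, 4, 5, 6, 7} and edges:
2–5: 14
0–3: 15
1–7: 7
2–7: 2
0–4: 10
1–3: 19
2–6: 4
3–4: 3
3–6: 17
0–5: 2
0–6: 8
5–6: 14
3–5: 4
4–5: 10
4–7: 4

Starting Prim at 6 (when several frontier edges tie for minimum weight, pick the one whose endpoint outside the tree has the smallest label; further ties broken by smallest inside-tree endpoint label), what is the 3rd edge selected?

4-7

Prim's algorithm from 6:
Step 1: cheapest edge leaving the tree is 2–6 (4); add 2.
Step 2: cheapest edge leaving the tree is 2–7 (2); add 7.
Step 3: cheapest edge leaving the tree is 4–7 (4); add 4.
Step 4: cheapest edge leaving the tree is 3–4 (3); add 3.
Step 5: cheapest edge leaving the tree is 3–5 (4); add 5.
Step 6: cheapest edge leaving the tree is 0–5 (2); add 0.
Step 7: cheapest edge leaving the tree is 1–7 (7); add 1.
The 3rd edge added is 4–7.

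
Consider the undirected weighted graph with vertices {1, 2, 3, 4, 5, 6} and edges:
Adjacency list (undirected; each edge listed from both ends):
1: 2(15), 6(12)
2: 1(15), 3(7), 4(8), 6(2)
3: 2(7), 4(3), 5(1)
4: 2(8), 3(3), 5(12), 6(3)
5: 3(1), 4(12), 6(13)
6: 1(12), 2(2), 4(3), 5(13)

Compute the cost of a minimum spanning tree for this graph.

21

Prim, starting at 3.
Step 1: cheapest edge leaving the tree is 3 5 (1); add 5.
Step 2: cheapest edge leaving the tree is 3 4 (3); add 4.
Step 3: cheapest edge leaving the tree is 4 6 (3); add 6.
Step 4: cheapest edge leaving the tree is 2 6 (2); add 2.
Step 5: cheapest edge leaving the tree is 1 6 (12); add 1.
MST edges: 3 5, 3 4, 4 6, 2 6, 1 6; total weight 1+3+3+2+12 = 21.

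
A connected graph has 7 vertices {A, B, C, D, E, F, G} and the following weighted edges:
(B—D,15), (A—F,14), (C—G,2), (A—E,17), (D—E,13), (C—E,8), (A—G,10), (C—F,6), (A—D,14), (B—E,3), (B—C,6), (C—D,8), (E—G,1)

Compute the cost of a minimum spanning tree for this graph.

30

Kruskal: consider edges lightest-first.
E—G (1): add. Components now {A} {B} {C} {D} {E,G} {F}
C—G (2): add. Components now {A} {B} {C,E,G} {D} {F}
B—E (3): add. Components now {A} {B,C,E,G} {D} {F}
B—C (6): skip — B and C already connected.
C—F (6): add. Components now {A} {B,C,E,F,G} {D}
C—D (8): add. Components now {A} {B,C,D,E,F,G}
C—E (8): skip — C and E already connected.
A—G (10): add. Components now {A,B,C,D,E,F,G}
MST edges: E—G, C—G, B—E, C—F, C—D, A—G; total weight 1+2+3+6+8+10 = 30.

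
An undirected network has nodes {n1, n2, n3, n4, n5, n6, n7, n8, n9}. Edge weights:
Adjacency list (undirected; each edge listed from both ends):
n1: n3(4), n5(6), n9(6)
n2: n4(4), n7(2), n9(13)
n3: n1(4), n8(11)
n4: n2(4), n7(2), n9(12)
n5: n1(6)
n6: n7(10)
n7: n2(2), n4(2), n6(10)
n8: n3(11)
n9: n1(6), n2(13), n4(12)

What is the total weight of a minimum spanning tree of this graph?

Sort edges by weight, then run Kruskal:
n2—n7 (2): add — endpoints in different components.
n4—n7 (2): add — endpoints in different components.
n1—n3 (4): add — endpoints in different components.
n2—n4 (4): skip — n4 and n2 already connected.
n1—n5 (6): add — endpoints in different components.
n1—n9 (6): add — endpoints in different components.
n6—n7 (10): add — endpoints in different components.
n3—n8 (11): add — endpoints in different components.
n4—n9 (12): add — endpoints in different components.
MST edges: n2—n7, n4—n7, n1—n3, n1—n5, n1—n9, n6—n7, n3—n8, n4—n9; total weight 2+2+4+6+6+10+11+12 = 53.

53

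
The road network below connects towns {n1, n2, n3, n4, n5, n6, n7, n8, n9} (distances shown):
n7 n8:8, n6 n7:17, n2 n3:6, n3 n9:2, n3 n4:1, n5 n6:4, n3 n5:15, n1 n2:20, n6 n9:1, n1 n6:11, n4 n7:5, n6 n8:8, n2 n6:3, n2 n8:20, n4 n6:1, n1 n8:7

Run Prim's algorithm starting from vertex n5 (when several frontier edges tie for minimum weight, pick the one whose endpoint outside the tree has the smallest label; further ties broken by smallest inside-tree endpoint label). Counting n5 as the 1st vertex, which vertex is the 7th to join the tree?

n7

Prim, starting at n5.
Step 1: cheapest edge leaving the tree is n5 n6 (4); add n6.
Step 2: cheapest edge leaving the tree is n4 n6 (1); add n4.
Step 3: cheapest edge leaving the tree is n3 n4 (1); add n3.
Step 4: cheapest edge leaving the tree is n6 n9 (1); add n9.
Step 5: cheapest edge leaving the tree is n2 n6 (3); add n2.
Step 6: cheapest edge leaving the tree is n4 n7 (5); add n7.
Step 7: cheapest edge leaving the tree is n6 n8 (8); add n8.
Step 8: cheapest edge leaving the tree is n1 n8 (7); add n1.
Vertex order: n5, n6, n4, n3, n9, n2, n7, n8, n1. The 7th vertex is n7.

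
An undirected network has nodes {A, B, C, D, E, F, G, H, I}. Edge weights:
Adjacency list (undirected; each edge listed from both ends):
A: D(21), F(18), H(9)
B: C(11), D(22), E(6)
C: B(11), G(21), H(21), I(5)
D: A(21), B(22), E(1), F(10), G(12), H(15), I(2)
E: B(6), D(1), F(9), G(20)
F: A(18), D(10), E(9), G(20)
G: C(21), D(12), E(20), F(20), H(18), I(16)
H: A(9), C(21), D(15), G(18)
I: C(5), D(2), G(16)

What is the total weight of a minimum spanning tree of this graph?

Sort edges by weight, then run Kruskal:
D E (1): add — endpoints in different components.
D I (2): add — endpoints in different components.
C I (5): add — endpoints in different components.
B E (6): add — endpoints in different components.
A H (9): add — endpoints in different components.
E F (9): add — endpoints in different components.
D F (10): skip — D and F already connected.
B C (11): skip — B and C already connected.
D G (12): add — endpoints in different components.
D H (15): add — endpoints in different components.
MST edges: D E, D I, C I, B E, A H, E F, D G, D H; total weight 1+2+5+6+9+9+12+15 = 59.

59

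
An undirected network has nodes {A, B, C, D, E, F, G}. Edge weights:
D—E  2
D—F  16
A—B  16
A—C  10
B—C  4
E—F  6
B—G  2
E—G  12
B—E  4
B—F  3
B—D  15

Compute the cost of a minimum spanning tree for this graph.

25

Grow the tree from D using Prim:
Step 1: cheapest edge leaving the tree is D—E (2); add E.
Step 2: cheapest edge leaving the tree is B—E (4); add B.
Step 3: cheapest edge leaving the tree is B—G (2); add G.
Step 4: cheapest edge leaving the tree is B—F (3); add F.
Step 5: cheapest edge leaving the tree is B—C (4); add C.
Step 6: cheapest edge leaving the tree is A—C (10); add A.
MST edges: D—E, B—E, B—G, B—F, B—C, A—C; total weight 2+4+2+3+4+10 = 25.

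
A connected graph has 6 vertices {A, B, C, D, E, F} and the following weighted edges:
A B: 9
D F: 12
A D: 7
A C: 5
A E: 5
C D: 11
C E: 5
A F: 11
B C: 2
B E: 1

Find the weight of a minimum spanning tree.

Grow the tree from D using Prim:
Step 1: frontier [A D 7, C D 11, D F 12] → take A D (7); add A.
Step 2: frontier [A C 5, A E 5, A B 9, A F 11, C D 11, D F 12] → take A C (5); add C.
Step 3: frontier [A E 5, A B 9, A F 11, B C 2, C E 5, D F 12] → take B C (2); add B.
Step 4: frontier [A E 5, A F 11, B E 1, C E 5, D F 12] → take B E (1); add E.
Step 5: frontier [A F 11, D F 12] → take A F (11); add F.
MST edges: A D, A C, B C, B E, A F; total weight 7+5+2+1+11 = 26.

26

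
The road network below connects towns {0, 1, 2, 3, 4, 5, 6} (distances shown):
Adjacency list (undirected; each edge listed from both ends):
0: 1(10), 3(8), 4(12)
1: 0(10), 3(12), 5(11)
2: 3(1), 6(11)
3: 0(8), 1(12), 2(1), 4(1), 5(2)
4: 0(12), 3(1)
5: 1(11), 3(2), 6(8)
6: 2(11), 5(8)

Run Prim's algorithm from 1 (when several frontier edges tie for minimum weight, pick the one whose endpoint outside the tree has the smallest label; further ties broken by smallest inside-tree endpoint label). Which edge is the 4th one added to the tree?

Grow the tree from 1 using Prim:
Step 1: frontier [0—1 10, 1—5 11, 1—3 12] → take 0—1 (10); add 0.
Step 2: frontier [0—3 8, 0—4 12, 1—5 11, 1—3 12] → take 0—3 (8); add 3.
Step 3: frontier [0—4 12, 1—5 11, 2—3 1, 3—4 1, 3—5 2] → take 2—3 (1); add 2.
Step 4: frontier [0—4 12, 1—5 11, 2—6 11, 3—4 1, 3—5 2] → take 3—4 (1); add 4.
Step 5: frontier [1—5 11, 2—6 11, 3—5 2] → take 3—5 (2); add 5.
Step 6: frontier [2—6 11, 5—6 8] → take 5—6 (8); add 6.
The 4th edge added is 3—4.

3-4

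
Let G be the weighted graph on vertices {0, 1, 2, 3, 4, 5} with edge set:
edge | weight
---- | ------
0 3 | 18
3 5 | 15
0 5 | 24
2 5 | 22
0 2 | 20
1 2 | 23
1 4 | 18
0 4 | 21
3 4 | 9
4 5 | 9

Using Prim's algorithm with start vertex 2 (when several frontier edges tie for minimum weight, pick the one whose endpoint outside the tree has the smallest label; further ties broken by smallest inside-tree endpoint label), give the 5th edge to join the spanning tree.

Prim's algorithm from 2:
Step 1: frontier [0 2 20, 2 5 22, 1 2 23] → take 0 2 (20); add 0.
Step 2: frontier [0 3 18, 0 4 21, 0 5 24, 2 5 22, 1 2 23] → take 0 3 (18); add 3.
Step 3: frontier [0 4 21, 0 5 24, 2 5 22, 1 2 23, 3 4 9, 3 5 15] → take 3 4 (9); add 4.
Step 4: frontier [0 5 24, 2 5 22, 1 2 23, 3 5 15, 4 5 9, 1 4 18] → take 4 5 (9); add 5.
Step 5: frontier [1 2 23, 1 4 18] → take 1 4 (18); add 1.
The 5th edge added is 1 4.

1-4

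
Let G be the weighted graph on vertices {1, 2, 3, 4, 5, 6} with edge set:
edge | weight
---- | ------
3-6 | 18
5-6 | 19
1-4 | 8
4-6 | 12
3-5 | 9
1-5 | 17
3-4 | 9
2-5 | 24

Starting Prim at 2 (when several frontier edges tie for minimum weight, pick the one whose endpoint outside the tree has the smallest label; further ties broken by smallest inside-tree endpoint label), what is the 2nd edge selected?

3-5

Prim's algorithm from 2:
Step 1: cheapest edge leaving the tree is 2-5 (24); add 5.
Step 2: cheapest edge leaving the tree is 3-5 (9); add 3.
Step 3: cheapest edge leaving the tree is 3-4 (9); add 4.
Step 4: cheapest edge leaving the tree is 1-4 (8); add 1.
Step 5: cheapest edge leaving the tree is 4-6 (12); add 6.
The 2nd edge added is 3-5.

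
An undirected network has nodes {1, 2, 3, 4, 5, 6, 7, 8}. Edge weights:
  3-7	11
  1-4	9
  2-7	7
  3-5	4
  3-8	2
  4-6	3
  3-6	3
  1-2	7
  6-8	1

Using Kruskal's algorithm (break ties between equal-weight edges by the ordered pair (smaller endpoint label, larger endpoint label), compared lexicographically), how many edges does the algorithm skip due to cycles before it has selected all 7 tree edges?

Kruskal: consider edges lightest-first.
6-8 (1): add — endpoints in different components.
3-8 (2): add — endpoints in different components.
3-6 (3): skip — 3 and 6 already connected.
4-6 (3): add — endpoints in different components.
3-5 (4): add — endpoints in different components.
1-2 (7): add — endpoints in different components.
2-7 (7): add — endpoints in different components.
1-4 (9): add — endpoints in different components.
Edges rejected before the tree was complete: 1.

1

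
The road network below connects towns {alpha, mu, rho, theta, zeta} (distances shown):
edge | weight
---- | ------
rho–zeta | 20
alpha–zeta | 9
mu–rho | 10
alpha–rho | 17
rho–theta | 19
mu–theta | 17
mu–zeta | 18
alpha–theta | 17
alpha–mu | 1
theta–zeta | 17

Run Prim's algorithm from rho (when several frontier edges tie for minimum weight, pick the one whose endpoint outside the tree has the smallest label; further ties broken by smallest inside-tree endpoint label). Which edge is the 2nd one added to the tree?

alpha-mu

Prim's algorithm from rho:
Step 1: frontier [mu–rho 10, alpha–rho 17, rho–theta 19, rho–zeta 20] → take mu–rho (10); add mu.
Step 2: frontier [alpha–mu 1, mu–theta 17, mu–zeta 18, alpha–rho 17, rho–theta 19, rho–zeta 20] → take alpha–mu (1); add alpha.
Step 3: frontier [alpha–zeta 9, alpha–theta 17, mu–theta 17, mu–zeta 18, rho–theta 19, rho–zeta 20] → take alpha–zeta (9); add zeta.
Step 4: frontier [alpha–theta 17, mu–theta 17, rho–theta 19, theta–zeta 17] → take alpha–theta (17); add theta.
The 2nd edge added is alpha–mu.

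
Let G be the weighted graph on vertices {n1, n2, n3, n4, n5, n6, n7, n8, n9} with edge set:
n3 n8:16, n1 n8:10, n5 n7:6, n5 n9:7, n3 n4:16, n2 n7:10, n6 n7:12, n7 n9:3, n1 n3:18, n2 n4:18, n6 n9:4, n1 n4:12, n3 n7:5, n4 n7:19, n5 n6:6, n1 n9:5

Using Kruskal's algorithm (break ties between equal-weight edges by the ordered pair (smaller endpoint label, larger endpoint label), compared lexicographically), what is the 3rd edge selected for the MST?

n1-n9

Kruskal: consider edges lightest-first.
n7 n9 (3): add — endpoints in different components.
n6 n9 (4): add — endpoints in different components.
n1 n9 (5): add — endpoints in different components.
n3 n7 (5): add — endpoints in different components.
n5 n6 (6): add — endpoints in different components.
n5 n7 (6): skip — n5 and n7 already connected.
n5 n9 (7): skip — n9 and n5 already connected.
n1 n8 (10): add — endpoints in different components.
n2 n7 (10): add — endpoints in different components.
n1 n4 (12): add — endpoints in different components.
The 3rd edge added is n1 n9.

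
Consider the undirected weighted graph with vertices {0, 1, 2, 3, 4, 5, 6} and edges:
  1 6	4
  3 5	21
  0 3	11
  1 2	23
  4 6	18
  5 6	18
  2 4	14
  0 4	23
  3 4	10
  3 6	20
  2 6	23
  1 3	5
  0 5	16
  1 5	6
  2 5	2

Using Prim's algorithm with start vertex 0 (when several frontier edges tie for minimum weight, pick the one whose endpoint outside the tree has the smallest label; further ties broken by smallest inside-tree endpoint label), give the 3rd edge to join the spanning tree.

Prim's algorithm from 0:
Step 1: cheapest edge leaving the tree is 0 3 (11); add 3.
Step 2: cheapest edge leaving the tree is 1 3 (5); add 1.
Step 3: cheapest edge leaving the tree is 1 6 (4); add 6.
Step 4: cheapest edge leaving the tree is 1 5 (6); add 5.
Step 5: cheapest edge leaving the tree is 2 5 (2); add 2.
Step 6: cheapest edge leaving the tree is 3 4 (10); add 4.
The 3rd edge added is 1 6.

1-6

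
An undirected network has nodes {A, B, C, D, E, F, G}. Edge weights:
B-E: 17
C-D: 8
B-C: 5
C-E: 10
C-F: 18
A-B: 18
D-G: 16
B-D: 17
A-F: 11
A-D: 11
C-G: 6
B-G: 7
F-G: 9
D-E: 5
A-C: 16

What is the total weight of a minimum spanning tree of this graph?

44

Kruskal's algorithm — process edges by increasing weight (ties by edge label):
B-C (5): add — endpoints in different components.
D-E (5): add — endpoints in different components.
C-G (6): add — endpoints in different components.
B-G (7): skip — B and G already connected.
C-D (8): add — endpoints in different components.
F-G (9): add — endpoints in different components.
C-E (10): skip — C and E already connected.
A-D (11): add — endpoints in different components.
MST edges: B-C, D-E, C-G, C-D, F-G, A-D; total weight 5+5+6+8+9+11 = 44.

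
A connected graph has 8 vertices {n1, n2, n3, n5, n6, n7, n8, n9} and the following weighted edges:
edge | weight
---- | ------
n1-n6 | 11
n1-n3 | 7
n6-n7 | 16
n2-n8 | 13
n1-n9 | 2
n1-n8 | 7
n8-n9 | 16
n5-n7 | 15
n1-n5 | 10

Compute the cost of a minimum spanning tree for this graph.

Grow the tree from n5 using Prim:
Step 1: frontier [n1-n5 10, n5-n7 15] → take n1-n5 (10); add n1.
Step 2: frontier [n1-n9 2, n1-n3 7, n1-n8 7, n1-n6 11, n5-n7 15] → take n1-n9 (2); add n9.
Step 3: frontier [n1-n3 7, n1-n8 7, n1-n6 11, n5-n7 15, n8-n9 16] → take n1-n3 (7); add n3.
Step 4: frontier [n1-n8 7, n1-n6 11, n5-n7 15, n8-n9 16] → take n1-n8 (7); add n8.
Step 5: frontier [n1-n6 11, n5-n7 15, n2-n8 13] → take n1-n6 (11); add n6.
Step 6: frontier [n5-n7 15, n6-n7 16, n2-n8 13] → take n2-n8 (13); add n2.
Step 7: frontier [n5-n7 15, n6-n7 16] → take n5-n7 (15); add n7.
MST edges: n1-n5, n1-n9, n1-n3, n1-n8, n1-n6, n2-n8, n5-n7; total weight 10+2+7+7+11+13+15 = 65.

65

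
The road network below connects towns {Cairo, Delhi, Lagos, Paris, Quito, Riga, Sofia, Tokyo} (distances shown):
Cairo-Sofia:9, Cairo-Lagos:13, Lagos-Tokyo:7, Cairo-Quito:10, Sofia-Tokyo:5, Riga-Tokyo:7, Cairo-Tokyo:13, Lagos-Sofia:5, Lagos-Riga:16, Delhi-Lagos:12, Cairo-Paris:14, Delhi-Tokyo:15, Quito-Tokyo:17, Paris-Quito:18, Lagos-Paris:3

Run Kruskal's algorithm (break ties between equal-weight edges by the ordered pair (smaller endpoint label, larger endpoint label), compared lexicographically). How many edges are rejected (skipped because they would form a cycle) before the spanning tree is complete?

Kruskal: consider edges lightest-first.
Lagos-Paris (3): add — endpoints in different components.
Lagos-Sofia (5): add — endpoints in different components.
Sofia-Tokyo (5): add — endpoints in different components.
Lagos-Tokyo (7): skip — Tokyo and Lagos already connected.
Riga-Tokyo (7): add — endpoints in different components.
Cairo-Sofia (9): add — endpoints in different components.
Cairo-Quito (10): add — endpoints in different components.
Delhi-Lagos (12): add — endpoints in different components.
Edges rejected before the tree was complete: 1.

1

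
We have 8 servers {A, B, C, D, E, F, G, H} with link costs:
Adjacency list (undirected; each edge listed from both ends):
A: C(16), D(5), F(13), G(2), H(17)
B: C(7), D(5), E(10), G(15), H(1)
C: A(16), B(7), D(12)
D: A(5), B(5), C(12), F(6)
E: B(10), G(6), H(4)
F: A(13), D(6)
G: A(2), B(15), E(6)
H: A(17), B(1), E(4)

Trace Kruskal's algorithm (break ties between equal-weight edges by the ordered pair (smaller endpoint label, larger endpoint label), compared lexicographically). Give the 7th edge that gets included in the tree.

Kruskal: consider edges lightest-first.
B—H (1): add — endpoints in different components.
A—G (2): add — endpoints in different components.
E—H (4): add — endpoints in different components.
A—D (5): add — endpoints in different components.
B—D (5): add — endpoints in different components.
D—F (6): add — endpoints in different components.
E—G (6): skip — E and G already connected.
B—C (7): add — endpoints in different components.
The 7th edge added is B—C.

B-C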